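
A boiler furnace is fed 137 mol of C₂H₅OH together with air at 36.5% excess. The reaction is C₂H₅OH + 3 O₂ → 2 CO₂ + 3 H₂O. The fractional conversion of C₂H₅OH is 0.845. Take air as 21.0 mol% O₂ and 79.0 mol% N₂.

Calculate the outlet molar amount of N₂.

2110 mol

Stoichiometric O₂ = 3 × 137 = 411 mol; O₂ fed = 411 × 1.365 = 561 mol.
N₂ fed = 561 × 79/21 = 2110 mol.
Fuel reacted = 0.845 × 137 → ξ = 115.8 mol.
Outlet (n = n₀ + ν ξ):
  C₂H₅OH: 137 − 1(115.8) = 21.23
  O₂: 561 − 3(115.8) = 213.7
  N₂: 2110 (inert)
  CO₂: 0 + 2(115.8) = 231.5
  H₂O: 0 + 3(115.8) = 347.3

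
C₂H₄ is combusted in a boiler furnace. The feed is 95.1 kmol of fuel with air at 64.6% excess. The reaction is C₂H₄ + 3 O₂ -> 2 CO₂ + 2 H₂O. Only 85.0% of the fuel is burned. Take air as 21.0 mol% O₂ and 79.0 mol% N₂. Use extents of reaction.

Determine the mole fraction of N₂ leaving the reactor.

0.758

Stoichiometric O₂ = 3 × 95.1 = 285.3 kmol; O₂ fed = 285.3 × 1.646 = 469.6 kmol.
N₂ fed = 469.6 × 79/21 = 1767 kmol.
Fuel reacted = 0.85 × 95.1 → ξ = 80.83 kmol.
Outlet (n = n₀ + ν ξ):
  C₂H₄: 95.1 − 1(80.83) = 14.27
  O₂: 469.6 − 3(80.83) = 227.1
  N₂: 1767 (inert)
  CO₂: 0 + 2(80.83) = 161.7
  H₂O: 0 + 2(80.83) = 161.7
Total out = 2331 kmol; y_N₂ = 1767 / 2331 = 0.7578.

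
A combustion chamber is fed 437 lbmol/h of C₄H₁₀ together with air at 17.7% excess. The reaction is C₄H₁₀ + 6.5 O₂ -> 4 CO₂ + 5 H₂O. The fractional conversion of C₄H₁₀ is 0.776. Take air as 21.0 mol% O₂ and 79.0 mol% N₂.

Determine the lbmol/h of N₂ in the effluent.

Stoichiometric O₂ = 6.5 × 437 = 2840 lbmol/h; O₂ fed = 2840 × 1.177 = 3343 lbmol/h.
N₂ fed = 3343 × 79/21 = 12580 lbmol/h.
Fuel reacted = 0.776 × 437 → ξ = 339.1 lbmol/h.
Outlet (n = n₀ + ν ξ):
  C₄H₁₀: 437 − 1(339.1) = 97.89
  O₂: 3343 − 6.5(339.1) = 1139
  N₂: 12580 (inert)
  CO₂: 0 + 4(339.1) = 1356
  H₂O: 0 + 5(339.1) = 1696

12600 lbmol/h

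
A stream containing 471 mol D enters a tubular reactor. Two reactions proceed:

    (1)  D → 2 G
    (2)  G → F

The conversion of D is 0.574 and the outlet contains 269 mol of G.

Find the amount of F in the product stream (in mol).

Conversion of D: D consumed = 1ξ₁ = 0.574 × 471 → ξ₁ = 270.4 mol.
G balance: n_G = 0 + 2ξ₁ − 1ξ₂ = 269 → ξ₂ = (2·270.4 − 269)/1 = 271.7 mol.
Outlet amounts (n = n₀ + Σ ν·ξ):
  D: 471 − 1(270.4) = 200.6
  G: 0 + 2(270.4) − 1(271.7) = 269
  F: 0 + 1(271.7) = 271.7

272 mol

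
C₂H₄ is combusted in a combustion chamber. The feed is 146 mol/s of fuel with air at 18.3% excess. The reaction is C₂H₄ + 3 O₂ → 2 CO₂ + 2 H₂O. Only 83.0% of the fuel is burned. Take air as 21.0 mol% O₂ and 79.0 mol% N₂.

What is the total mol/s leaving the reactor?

2610 mol/s

Stoichiometric O₂ = 3 × 146 = 438 mol/s; O₂ fed = 438 × 1.183 = 518.2 mol/s.
N₂ fed = 518.2 × 79/21 = 1949 mol/s.
Fuel reacted = 0.83 × 146 → ξ = 121.2 mol/s.
Outlet (n = n₀ + ν ξ):
  C₂H₄: 146 − 1(121.2) = 24.82
  O₂: 518.2 − 3(121.2) = 154.6
  N₂: 1949 (inert)
  CO₂: 0 + 2(121.2) = 242.4
  H₂O: 0 + 2(121.2) = 242.4
Total out = 24.82 + 154.6 + 1949 + 242.4 + 242.4 = 2613 mol/s.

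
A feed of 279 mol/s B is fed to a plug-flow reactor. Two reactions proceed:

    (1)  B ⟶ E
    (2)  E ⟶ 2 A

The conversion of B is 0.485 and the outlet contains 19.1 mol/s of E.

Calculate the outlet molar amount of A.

232 mol/s

Conversion of B: B consumed = 1ξ₁ = 0.485 × 279 → ξ₁ = 135.3 mol/s.
E balance: n_E = 0 + 1ξ₁ − 1ξ₂ = 19.1 → ξ₂ = (1·135.3 − 19.1)/1 = 116.2 mol/s.
Outlet amounts (n = n₀ + Σ ν·ξ):
  B: 279 − 1(135.3) = 143.7
  E: 0 + 1(135.3) − 1(116.2) = 19.1
  A: 0 + 2(116.2) = 232.4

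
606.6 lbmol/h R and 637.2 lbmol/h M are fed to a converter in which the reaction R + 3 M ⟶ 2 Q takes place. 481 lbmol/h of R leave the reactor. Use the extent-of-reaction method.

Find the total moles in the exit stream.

For R: n = n₀ − 1ξ → 481 = 606.6 − 1ξ, giving ξ = 125.6 lbmol/h.
Outlet amounts (n = n₀ + ν ξ):
  R: 606.6 − 1(125.6) = 481
  M: 637.2 − 3(125.6) = 260.4
  Q: 0 + 2(125.6) = 251.2
Total out = 481 + 260.4 + 251.2 = 992.6 lbmol/h.

993 lbmol/h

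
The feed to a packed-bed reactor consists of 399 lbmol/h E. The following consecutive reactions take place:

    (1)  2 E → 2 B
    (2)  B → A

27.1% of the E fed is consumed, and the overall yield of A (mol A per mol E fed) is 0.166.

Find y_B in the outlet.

0.105

Conversion of E: E consumed = 2ξ₁ = 0.271 × 399 → ξ₁ = 54.06 lbmol/h.
Yield of A: 1ξ₂ / 399 = 0.166 → ξ₂ = 66.23 lbmol/h.
Outlet amounts (n = n₀ + Σ ν·ξ):
  E: 399 − 2(54.06) = 290.9
  B: 0 + 2(54.06) − 1(66.23) = 41.89
  A: 0 + 1(66.23) = 66.23
Total out = 399 lbmol/h; y_B = 41.89 / 399 = 0.105.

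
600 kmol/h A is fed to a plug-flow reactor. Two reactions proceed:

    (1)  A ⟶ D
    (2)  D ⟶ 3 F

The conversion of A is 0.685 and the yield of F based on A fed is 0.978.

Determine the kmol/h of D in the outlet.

Conversion of A: A consumed = 1ξ₁ = 0.685 × 600 → ξ₁ = 411 kmol/h.
Yield of F: 3ξ₂ / 600 = 0.978 → ξ₂ = 195.6 kmol/h.
Outlet amounts (n = n₀ + Σ ν·ξ):
  A: 600 − 1(411) = 189
  D: 0 + 1(411) − 1(195.6) = 215.4
  F: 0 + 3(195.6) = 586.8

215 kmol/h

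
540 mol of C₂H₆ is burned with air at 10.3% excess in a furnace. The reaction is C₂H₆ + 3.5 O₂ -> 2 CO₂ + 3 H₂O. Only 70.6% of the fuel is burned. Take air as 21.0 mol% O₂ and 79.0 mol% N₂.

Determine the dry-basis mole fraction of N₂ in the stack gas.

0.824

Stoichiometric O₂ = 3.5 × 540 = 1890 mol; O₂ fed = 1890 × 1.103 = 2085 mol.
N₂ fed = 2085 × 79/21 = 7842 mol.
Fuel reacted = 0.706 × 540 → ξ = 381.2 mol.
Outlet (n = n₀ + ν ξ):
  C₂H₆: 540 − 1(381.2) = 158.8
  O₂: 2085 − 3.5(381.2) = 750.3
  N₂: 7842 (inert)
  CO₂: 0 + 2(381.2) = 762.5
  H₂O: 0 + 3(381.2) = 1144
Dry total = 9514 mol; y_N₂ (dry) = 7842 / 9514 = 0.8243.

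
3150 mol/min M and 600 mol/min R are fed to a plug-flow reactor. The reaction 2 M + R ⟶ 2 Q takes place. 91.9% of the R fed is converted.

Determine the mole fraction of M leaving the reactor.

R reacted = 0.919 × 600 = 551.4 mol/min; ν_R = −1, so ξ = 551.4/1 = 551.4 mol/min.
Outlet amounts (n = n₀ + ν ξ):
  M: 3150 − 2(551.4) = 2047
  R: 600 − 1(551.4) = 48.6
  Q: 0 + 2(551.4) = 1103
Total out = 3199 mol/min; y_M = 2047 / 3199 = 0.64.

0.64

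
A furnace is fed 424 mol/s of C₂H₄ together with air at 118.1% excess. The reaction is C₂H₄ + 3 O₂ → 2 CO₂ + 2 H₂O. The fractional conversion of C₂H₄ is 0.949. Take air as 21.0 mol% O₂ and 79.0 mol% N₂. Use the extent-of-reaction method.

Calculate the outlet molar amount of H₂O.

805 mol/s

Stoichiometric O₂ = 3 × 424 = 1272 mol/s; O₂ fed = 1272 × 2.181 = 2774 mol/s.
N₂ fed = 2774 × 79/21 = 10440 mol/s.
Fuel reacted = 0.949 × 424 → ξ = 402.4 mol/s.
Outlet (n = n₀ + ν ξ):
  C₂H₄: 424 − 1(402.4) = 21.62
  O₂: 2774 − 3(402.4) = 1567
  N₂: 10440 (inert)
  CO₂: 0 + 2(402.4) = 804.8
  H₂O: 0 + 2(402.4) = 804.8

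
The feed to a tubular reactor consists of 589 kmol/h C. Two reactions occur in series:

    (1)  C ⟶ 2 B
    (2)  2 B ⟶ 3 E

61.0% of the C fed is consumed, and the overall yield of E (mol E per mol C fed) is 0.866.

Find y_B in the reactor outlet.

0.338

Conversion of C: C consumed = 1ξ₁ = 0.61 × 589 → ξ₁ = 359.3 kmol/h.
Yield of E: 3ξ₂ / 589 = 0.866 → ξ₂ = 170 kmol/h.
Outlet amounts (n = n₀ + Σ ν·ξ):
  C: 589 − 1(359.3) = 229.7
  B: 0 + 2(359.3) − 2(170) = 378.5
  E: 0 + 3(170) = 510.1
Total out = 1118 kmol/h; y_B = 378.5 / 1118 = 0.3385.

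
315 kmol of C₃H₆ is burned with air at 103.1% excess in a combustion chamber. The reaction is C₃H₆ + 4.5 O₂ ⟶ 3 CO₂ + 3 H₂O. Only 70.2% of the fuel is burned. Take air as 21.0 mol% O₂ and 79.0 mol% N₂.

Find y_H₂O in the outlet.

Stoichiometric O₂ = 4.5 × 315 = 1418 kmol; O₂ fed = 1418 × 2.031 = 2879 kmol.
N₂ fed = 2879 × 79/21 = 10830 kmol.
Fuel reacted = 0.702 × 315 → ξ = 221.1 kmol.
Outlet (n = n₀ + ν ξ):
  C₃H₆: 315 − 1(221.1) = 93.87
  O₂: 2879 − 4.5(221.1) = 1884
  N₂: 10830 (inert)
  CO₂: 0 + 3(221.1) = 663.4
  H₂O: 0 + 3(221.1) = 663.4
Total out = 14130 kmol; y_H₂O = 663.4 / 14130 = 0.04693.

0.0469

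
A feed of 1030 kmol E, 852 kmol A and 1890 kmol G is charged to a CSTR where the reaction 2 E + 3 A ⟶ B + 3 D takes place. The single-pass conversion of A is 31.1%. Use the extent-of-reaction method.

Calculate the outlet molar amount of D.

265 kmol

A reacted = 0.311 × 852 = 265 kmol; ν_A = −3, so ξ = 265/3 = 88.32 kmol.
Outlet amounts (n = n₀ + ν ξ):
  E: 1030 − 2(88.32) = 853.4
  A: 852 − 3(88.32) = 587
  B: 0 + 1(88.32) = 88.32
  D: 0 + 3(88.32) = 265
  G: 1890 (inert)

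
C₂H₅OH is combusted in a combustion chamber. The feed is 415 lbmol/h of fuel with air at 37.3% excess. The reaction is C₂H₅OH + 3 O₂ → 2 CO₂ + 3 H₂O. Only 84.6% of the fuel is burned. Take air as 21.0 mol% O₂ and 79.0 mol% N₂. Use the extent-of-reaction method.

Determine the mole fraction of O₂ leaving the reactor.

Stoichiometric O₂ = 3 × 415 = 1245 lbmol/h; O₂ fed = 1245 × 1.373 = 1709 lbmol/h.
N₂ fed = 1709 × 79/21 = 6431 lbmol/h.
Fuel reacted = 0.846 × 415 → ξ = 351.1 lbmol/h.
Outlet (n = n₀ + ν ξ):
  C₂H₅OH: 415 − 1(351.1) = 63.91
  O₂: 1709 − 3(351.1) = 656.1
  N₂: 6431 (inert)
  CO₂: 0 + 2(351.1) = 702.2
  H₂O: 0 + 3(351.1) = 1053
Total out = 8906 lbmol/h; y_O₂ = 656.1 / 8906 = 0.07367.

0.0737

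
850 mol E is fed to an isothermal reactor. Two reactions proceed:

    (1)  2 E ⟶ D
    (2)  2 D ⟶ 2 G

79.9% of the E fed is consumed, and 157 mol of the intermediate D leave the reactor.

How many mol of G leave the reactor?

183 mol

Conversion of E: E consumed = 2ξ₁ = 0.799 × 850 → ξ₁ = 339.6 mol.
D balance: n_D = 0 + 1ξ₁ − 2ξ₂ = 157 → ξ₂ = (1·339.6 − 157)/2 = 91.29 mol.
Outlet amounts (n = n₀ + Σ ν·ξ):
  E: 850 − 2(339.6) = 170.8
  D: 0 + 1(339.6) − 2(91.29) = 157
  G: 0 + 2(91.29) = 182.6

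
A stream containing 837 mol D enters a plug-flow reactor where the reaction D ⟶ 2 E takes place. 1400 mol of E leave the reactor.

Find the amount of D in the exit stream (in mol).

137 mol

For E: n = n₀ + 2ξ → 1400 = 0 + 2ξ, giving ξ = 700 mol.
Outlet amounts (n = n₀ + ν ξ):
  D: 837 − 1(700) = 137
  E: 0 + 2(700) = 1400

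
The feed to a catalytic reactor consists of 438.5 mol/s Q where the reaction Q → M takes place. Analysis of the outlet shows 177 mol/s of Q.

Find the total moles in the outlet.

For Q: n = n₀ − 1ξ → 177 = 438.5 − 1ξ, giving ξ = 261.5 mol/s.
Outlet amounts (n = n₀ + ν ξ):
  Q: 438.5 − 1(261.5) = 177
  M: 0 + 1(261.5) = 261.5
Total out = 177 + 261.5 = 438.5 mol/s.

438 mol/s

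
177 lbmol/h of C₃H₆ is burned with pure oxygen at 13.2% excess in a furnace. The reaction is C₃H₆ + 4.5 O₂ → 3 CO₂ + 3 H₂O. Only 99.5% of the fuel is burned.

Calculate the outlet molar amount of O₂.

109 lbmol/h

Stoichiometric O₂ = 4.5 × 177 = 796.5 lbmol/h; O₂ fed = 796.5 × 1.132 = 901.6 lbmol/h.
Fuel reacted = 0.995 × 177 → ξ = 176.1 lbmol/h.
Outlet (n = n₀ + ν ξ):
  C₃H₆: 177 − 1(176.1) = 0.885
  O₂: 901.6 − 4.5(176.1) = 109.1
  CO₂: 0 + 3(176.1) = 528.3
  H₂O: 0 + 3(176.1) = 528.3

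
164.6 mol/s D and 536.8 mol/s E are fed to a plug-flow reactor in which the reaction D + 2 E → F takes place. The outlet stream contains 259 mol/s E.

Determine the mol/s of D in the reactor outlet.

For E: n = n₀ − 2ξ → 259 = 536.8 − 2ξ, giving ξ = 138.9 mol/s.
Outlet amounts (n = n₀ + ν ξ):
  D: 164.6 − 1(138.9) = 25.7
  E: 536.8 − 2(138.9) = 259
  F: 0 + 1(138.9) = 138.9

25.7 mol/s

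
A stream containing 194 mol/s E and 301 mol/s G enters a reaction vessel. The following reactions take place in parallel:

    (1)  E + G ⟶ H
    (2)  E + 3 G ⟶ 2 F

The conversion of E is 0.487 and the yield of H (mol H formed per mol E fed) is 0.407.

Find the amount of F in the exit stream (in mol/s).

Yield of H: 1ξ₁ / 194 = 0.407 → ξ₁ = 78.96 mol/s.
Conversion of E: 1ξ₁ + 1ξ₂ = 0.487 × 194 = 94.48 → ξ₂ = 15.52 mol/s.
Outlet amounts (n = n₀ + Σ ν·ξ):
  E: 194 − 1(78.96) − 1(15.52) = 99.52
  G: 301 − 1(78.96) − 3(15.52) = 175.5
  H: 0 + 1(78.96) = 78.96
  F: 0 + 2(15.52) = 31.04

31 mol/s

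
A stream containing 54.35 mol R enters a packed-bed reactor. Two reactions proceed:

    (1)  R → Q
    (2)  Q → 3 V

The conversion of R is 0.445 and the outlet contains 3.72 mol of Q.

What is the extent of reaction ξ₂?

Conversion of R: R consumed = 1ξ₁ = 0.445 × 54.35 → ξ₁ = 24.19 mol.
Q balance: n_Q = 0 + 1ξ₁ − 1ξ₂ = 3.72 → ξ₂ = (1·24.19 − 3.72)/1 = 20.47 mol.
Outlet amounts (n = n₀ + Σ ν·ξ):
  R: 54.35 − 1(24.19) = 30.16
  Q: 0 + 1(24.19) − 1(20.47) = 3.72
  V: 0 + 3(20.47) = 61.4

ξ₂ = 20.5 mol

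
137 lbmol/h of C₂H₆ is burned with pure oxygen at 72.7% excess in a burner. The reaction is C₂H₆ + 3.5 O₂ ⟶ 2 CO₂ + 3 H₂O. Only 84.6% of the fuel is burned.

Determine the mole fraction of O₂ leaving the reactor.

0.413

Stoichiometric O₂ = 3.5 × 137 = 479.5 lbmol/h; O₂ fed = 479.5 × 1.727 = 828.1 lbmol/h.
Fuel reacted = 0.846 × 137 → ξ = 115.9 lbmol/h.
Outlet (n = n₀ + ν ξ):
  C₂H₆: 137 − 1(115.9) = 21.1
  O₂: 828.1 − 3.5(115.9) = 422.4
  CO₂: 0 + 2(115.9) = 231.8
  H₂O: 0 + 3(115.9) = 347.7
Total out = 1023 lbmol/h; y_O₂ = 422.4 / 1023 = 0.4129.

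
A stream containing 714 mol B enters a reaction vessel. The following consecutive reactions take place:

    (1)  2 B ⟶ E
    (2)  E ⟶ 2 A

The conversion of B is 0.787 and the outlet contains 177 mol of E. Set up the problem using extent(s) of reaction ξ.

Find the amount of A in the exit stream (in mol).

Conversion of B: B consumed = 2ξ₁ = 0.787 × 714 → ξ₁ = 281 mol.
E balance: n_E = 0 + 1ξ₁ − 1ξ₂ = 177 → ξ₂ = (1·281 − 177)/1 = 104 mol.
Outlet amounts (n = n₀ + Σ ν·ξ):
  B: 714 − 2(281) = 152.1
  E: 0 + 1(281) − 1(104) = 177
  A: 0 + 2(104) = 207.9

208 mol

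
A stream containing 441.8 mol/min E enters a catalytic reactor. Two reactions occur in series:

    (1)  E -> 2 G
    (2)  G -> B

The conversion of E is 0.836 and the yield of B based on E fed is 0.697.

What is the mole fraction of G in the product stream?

0.531

Conversion of E: E consumed = 1ξ₁ = 0.836 × 441.8 → ξ₁ = 369.3 mol/min.
Yield of B: 1ξ₂ / 441.8 = 0.697 → ξ₂ = 307.9 mol/min.
Outlet amounts (n = n₀ + Σ ν·ξ):
  E: 441.8 − 1(369.3) = 72.46
  G: 0 + 2(369.3) − 1(307.9) = 430.8
  B: 0 + 1(307.9) = 307.9
Total out = 811.1 mol/min; y_G = 430.8 / 811.1 = 0.531.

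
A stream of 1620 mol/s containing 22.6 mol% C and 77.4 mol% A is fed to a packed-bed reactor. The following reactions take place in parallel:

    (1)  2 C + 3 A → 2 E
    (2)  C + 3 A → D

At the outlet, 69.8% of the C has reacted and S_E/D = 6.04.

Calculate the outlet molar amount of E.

219 mol/s

Conversion of C: C consumed = 0.698 × 366.1 = 255.6 mol/s = 2ξ₁ + 1ξ₂.
Selectivity: 2ξ₁ / (1ξ₂) = 6.04 → ξ₁ = 3.02 ξ₂.
Substitute: (2·3.02 + 1) ξ₂ = 255.6 → ξ₂ = 36.3 mol/s, ξ₁ = 109.6 mol/s.
Outlet amounts (n = n₀ + Σ ν·ξ):
  C: 366.1 − 2(109.6) − 1(36.3) = 110.6
  A: 1254 − 3(109.6) − 3(36.3) = 816.1
  E: 0 + 2(109.6) = 219.3
  D: 0 + 1(36.3) = 36.3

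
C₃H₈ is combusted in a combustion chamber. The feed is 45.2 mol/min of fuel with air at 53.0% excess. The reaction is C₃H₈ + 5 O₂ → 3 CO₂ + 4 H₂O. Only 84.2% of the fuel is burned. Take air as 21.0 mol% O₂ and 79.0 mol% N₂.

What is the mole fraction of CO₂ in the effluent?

Stoichiometric O₂ = 5 × 45.2 = 226 mol/min; O₂ fed = 226 × 1.530 = 345.8 mol/min.
N₂ fed = 345.8 × 79/21 = 1301 mol/min.
Fuel reacted = 0.842 × 45.2 → ξ = 38.06 mol/min.
Outlet (n = n₀ + ν ξ):
  C₃H₈: 45.2 − 1(38.06) = 7.142
  O₂: 345.8 − 5(38.06) = 155.5
  N₂: 1301 (inert)
  CO₂: 0 + 3(38.06) = 114.2
  H₂O: 0 + 4(38.06) = 152.2
Total out = 1730 mol/min; y_CO₂ = 114.2 / 1730 = 0.066.

0.066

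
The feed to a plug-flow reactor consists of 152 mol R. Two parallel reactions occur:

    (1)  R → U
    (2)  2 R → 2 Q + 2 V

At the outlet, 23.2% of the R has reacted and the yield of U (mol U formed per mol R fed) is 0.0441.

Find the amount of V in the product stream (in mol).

28.6 mol

Yield of U: 1ξ₁ / 152 = 0.0441 → ξ₁ = 6.703 mol.
Conversion of R: 1ξ₁ + 2ξ₂ = 0.232 × 152 = 35.26 → ξ₂ = 14.28 mol.
Outlet amounts (n = n₀ + Σ ν·ξ):
  R: 152 − 1(6.703) − 2(14.28) = 116.7
  U: 0 + 1(6.703) = 6.703
  Q: 0 + 2(14.28) = 28.56
  V: 0 + 2(14.28) = 28.56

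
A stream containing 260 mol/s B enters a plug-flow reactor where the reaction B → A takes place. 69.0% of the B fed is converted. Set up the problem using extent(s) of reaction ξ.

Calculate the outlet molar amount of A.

179 mol/s

B reacted = 0.69 × 260 = 179.4 mol/s; ν_B = −1, so ξ = 179.4/1 = 179.4 mol/s.
Outlet amounts (n = n₀ + ν ξ):
  B: 260 − 1(179.4) = 80.6
  A: 0 + 1(179.4) = 179.4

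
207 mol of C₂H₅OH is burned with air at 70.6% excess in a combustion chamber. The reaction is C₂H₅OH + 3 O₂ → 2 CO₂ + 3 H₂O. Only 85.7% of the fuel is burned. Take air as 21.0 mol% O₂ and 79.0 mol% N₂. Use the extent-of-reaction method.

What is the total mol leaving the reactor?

Stoichiometric O₂ = 3 × 207 = 621 mol; O₂ fed = 621 × 1.706 = 1059 mol.
N₂ fed = 1059 × 79/21 = 3985 mol.
Fuel reacted = 0.857 × 207 → ξ = 177.4 mol.
Outlet (n = n₀ + ν ξ):
  C₂H₅OH: 207 − 1(177.4) = 29.6
  O₂: 1059 − 3(177.4) = 527.2
  N₂: 3985 (inert)
  CO₂: 0 + 2(177.4) = 354.8
  H₂O: 0 + 3(177.4) = 532.2
Total out = 29.6 + 527.2 + 3985 + 354.8 + 532.2 = 5429 mol.

5430 mol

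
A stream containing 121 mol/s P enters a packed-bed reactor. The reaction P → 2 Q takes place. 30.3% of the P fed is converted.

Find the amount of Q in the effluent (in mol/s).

73.3 mol/s

P reacted = 0.303 × 121 = 36.66 mol/s; ν_P = −1, so ξ = 36.66/1 = 36.66 mol/s.
Outlet amounts (n = n₀ + ν ξ):
  P: 121 − 1(36.66) = 84.34
  Q: 0 + 2(36.66) = 73.33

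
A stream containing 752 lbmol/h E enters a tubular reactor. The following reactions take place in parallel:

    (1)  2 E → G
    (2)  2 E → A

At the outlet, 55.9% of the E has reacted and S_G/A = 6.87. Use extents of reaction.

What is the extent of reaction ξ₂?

Conversion of E: E consumed = 0.559 × 752 = 420.4 lbmol/h = 2ξ₁ + 2ξ₂.
Selectivity: 1ξ₁ / (1ξ₂) = 6.87 → ξ₁ = 6.87 ξ₂.
Substitute: (2·6.87 + 2) ξ₂ = 420.4 → ξ₂ = 26.71 lbmol/h, ξ₁ = 183.5 lbmol/h.
Outlet amounts (n = n₀ + Σ ν·ξ):
  E: 752 − 2(183.5) − 2(26.71) = 331.6
  G: 0 + 1(183.5) = 183.5
  A: 0 + 1(26.71) = 26.71

ξ₂ = 26.7 lbmol/h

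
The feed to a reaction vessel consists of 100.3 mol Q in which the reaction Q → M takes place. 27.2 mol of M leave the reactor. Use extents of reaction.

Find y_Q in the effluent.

For M: n = n₀ + 1ξ → 27.2 = 0 + 1ξ, giving ξ = 27.2 mol.
Outlet amounts (n = n₀ + ν ξ):
  Q: 100.3 − 1(27.2) = 73.1
  M: 0 + 1(27.2) = 27.2
Total out = 100.3 mol; y_Q = 73.1 / 100.3 = 0.7288.

0.729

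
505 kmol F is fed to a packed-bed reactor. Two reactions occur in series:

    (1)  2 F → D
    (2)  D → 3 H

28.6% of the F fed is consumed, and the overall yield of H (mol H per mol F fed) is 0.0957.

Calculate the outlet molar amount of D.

Conversion of F: F consumed = 2ξ₁ = 0.286 × 505 → ξ₁ = 72.21 kmol.
Yield of H: 3ξ₂ / 505 = 0.0957 → ξ₂ = 16.11 kmol.
Outlet amounts (n = n₀ + Σ ν·ξ):
  F: 505 − 2(72.21) = 360.6
  D: 0 + 1(72.21) − 1(16.11) = 56.11
  H: 0 + 3(16.11) = 48.33

56.1 kmol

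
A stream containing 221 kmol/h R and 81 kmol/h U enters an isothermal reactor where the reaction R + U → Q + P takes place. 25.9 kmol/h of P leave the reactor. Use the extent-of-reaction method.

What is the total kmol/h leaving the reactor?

302 kmol/h

For P: n = n₀ + 1ξ → 25.9 = 0 + 1ξ, giving ξ = 25.9 kmol/h.
Outlet amounts (n = n₀ + ν ξ):
  R: 221 − 1(25.9) = 195.1
  U: 81 − 1(25.9) = 55.1
  Q: 0 + 1(25.9) = 25.9
  P: 0 + 1(25.9) = 25.9
Total out = 195.1 + 55.1 + 25.9 + 25.9 = 302 kmol/h.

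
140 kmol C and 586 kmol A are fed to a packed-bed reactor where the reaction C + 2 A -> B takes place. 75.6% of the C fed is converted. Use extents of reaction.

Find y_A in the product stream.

0.728

C reacted = 0.756 × 140 = 105.8 kmol; ν_C = −1, so ξ = 105.8/1 = 105.8 kmol.
Outlet amounts (n = n₀ + ν ξ):
  C: 140 − 1(105.8) = 34.16
  A: 586 − 2(105.8) = 374.3
  B: 0 + 1(105.8) = 105.8
Total out = 514.3 kmol; y_A = 374.3 / 514.3 = 0.7278.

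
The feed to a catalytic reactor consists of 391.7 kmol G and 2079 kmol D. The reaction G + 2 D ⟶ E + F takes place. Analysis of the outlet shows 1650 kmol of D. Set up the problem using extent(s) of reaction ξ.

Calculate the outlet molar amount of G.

For D: n = n₀ − 2ξ → 1650 = 2079 − 2ξ, giving ξ = 214.5 kmol.
Outlet amounts (n = n₀ + ν ξ):
  G: 391.7 − 1(214.5) = 177.2
  D: 2079 − 2(214.5) = 1650
  E: 0 + 1(214.5) = 214.5
  F: 0 + 1(214.5) = 214.5

177 kmol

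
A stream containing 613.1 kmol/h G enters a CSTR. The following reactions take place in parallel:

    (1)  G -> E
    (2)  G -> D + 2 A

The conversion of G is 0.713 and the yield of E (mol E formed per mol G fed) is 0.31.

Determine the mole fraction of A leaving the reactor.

0.446

Yield of E: 1ξ₁ / 613.1 = 0.31 → ξ₁ = 190.1 kmol/h.
Conversion of G: 1ξ₁ + 1ξ₂ = 0.713 × 613.1 = 437.1 → ξ₂ = 247.1 kmol/h.
Outlet amounts (n = n₀ + Σ ν·ξ):
  G: 613.1 − 1(190.1) − 1(247.1) = 176
  E: 0 + 1(190.1) = 190.1
  D: 0 + 1(247.1) = 247.1
  A: 0 + 2(247.1) = 494.2
Total out = 1107 kmol/h; y_A = 494.2 / 1107 = 0.4463.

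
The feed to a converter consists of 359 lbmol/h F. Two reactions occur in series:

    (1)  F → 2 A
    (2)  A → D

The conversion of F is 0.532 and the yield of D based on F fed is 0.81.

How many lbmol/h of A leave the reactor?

91.2 lbmol/h

Conversion of F: F consumed = 1ξ₁ = 0.532 × 359 → ξ₁ = 191 lbmol/h.
Yield of D: 1ξ₂ / 359 = 0.81 → ξ₂ = 290.8 lbmol/h.
Outlet amounts (n = n₀ + Σ ν·ξ):
  F: 359 − 1(191) = 168
  A: 0 + 2(191) − 1(290.8) = 91.19
  D: 0 + 1(290.8) = 290.8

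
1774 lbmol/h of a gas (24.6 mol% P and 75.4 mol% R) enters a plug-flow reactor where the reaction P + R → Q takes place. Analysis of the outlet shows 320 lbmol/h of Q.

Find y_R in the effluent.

0.7

For Q: n = n₀ + 1ξ → 320 = 0 + 1ξ, giving ξ = 320 lbmol/h.
Outlet amounts (n = n₀ + ν ξ):
  P: 436.4 − 1(320) = 116.4
  R: 1338 − 1(320) = 1018
  Q: 0 + 1(320) = 320
Total out = 1454 lbmol/h; y_R = 1018 / 1454 = 0.6999.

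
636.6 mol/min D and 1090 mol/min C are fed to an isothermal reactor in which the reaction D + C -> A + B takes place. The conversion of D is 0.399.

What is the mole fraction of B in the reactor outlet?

0.147

D reacted = 0.399 × 636.6 = 254 mol/min; ν_D = −1, so ξ = 254/1 = 254 mol/min.
Outlet amounts (n = n₀ + ν ξ):
  D: 636.6 − 1(254) = 382.6
  C: 1090 − 1(254) = 836
  A: 0 + 1(254) = 254
  B: 0 + 1(254) = 254
Total out = 1727 mol/min; y_B = 254 / 1727 = 0.1471.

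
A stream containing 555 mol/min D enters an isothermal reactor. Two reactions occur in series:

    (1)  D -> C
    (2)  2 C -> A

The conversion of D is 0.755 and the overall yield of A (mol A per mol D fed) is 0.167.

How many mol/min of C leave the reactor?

234 mol/min

Conversion of D: D consumed = 1ξ₁ = 0.755 × 555 → ξ₁ = 419 mol/min.
Yield of A: 1ξ₂ / 555 = 0.167 → ξ₂ = 92.69 mol/min.
Outlet amounts (n = n₀ + Σ ν·ξ):
  D: 555 − 1(419) = 136
  C: 0 + 1(419) − 2(92.69) = 233.7
  A: 0 + 1(92.69) = 92.69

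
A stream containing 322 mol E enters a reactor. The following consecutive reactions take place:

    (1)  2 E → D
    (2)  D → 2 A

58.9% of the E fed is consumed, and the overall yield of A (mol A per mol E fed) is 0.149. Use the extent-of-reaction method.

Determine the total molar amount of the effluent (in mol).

Conversion of E: E consumed = 2ξ₁ = 0.589 × 322 → ξ₁ = 94.83 mol.
Yield of A: 2ξ₂ / 322 = 0.149 → ξ₂ = 23.99 mol.
Outlet amounts (n = n₀ + Σ ν·ξ):
  E: 322 − 2(94.83) = 132.3
  D: 0 + 1(94.83) − 1(23.99) = 70.84
  A: 0 + 2(23.99) = 47.98
Total out = 132.3 + 70.84 + 47.98 = 251.2 mol.

251 mol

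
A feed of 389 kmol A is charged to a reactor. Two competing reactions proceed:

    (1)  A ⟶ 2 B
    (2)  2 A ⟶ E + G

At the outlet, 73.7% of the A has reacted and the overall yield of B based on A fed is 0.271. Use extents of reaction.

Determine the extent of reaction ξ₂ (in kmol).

ξ₂ = 117 kmol

Yield of B: 2ξ₁ / 389 = 0.271 → ξ₁ = 52.71 kmol.
Conversion of A: 1ξ₁ + 2ξ₂ = 0.737 × 389 = 286.7 → ξ₂ = 117 kmol.
Outlet amounts (n = n₀ + Σ ν·ξ):
  A: 389 − 1(52.71) − 2(117) = 102.3
  B: 0 + 2(52.71) = 105.4
  E: 0 + 1(117) = 117
  G: 0 + 1(117) = 117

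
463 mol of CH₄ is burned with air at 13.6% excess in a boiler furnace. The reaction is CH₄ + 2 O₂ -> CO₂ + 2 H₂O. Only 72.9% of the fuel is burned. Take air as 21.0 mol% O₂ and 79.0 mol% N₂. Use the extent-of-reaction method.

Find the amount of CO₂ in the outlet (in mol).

338 mol

Stoichiometric O₂ = 2 × 463 = 926 mol; O₂ fed = 926 × 1.136 = 1052 mol.
N₂ fed = 1052 × 79/21 = 3957 mol.
Fuel reacted = 0.729 × 463 → ξ = 337.5 mol.
Outlet (n = n₀ + ν ξ):
  CH₄: 463 − 1(337.5) = 125.5
  O₂: 1052 − 2(337.5) = 376.9
  N₂: 3957 (inert)
  CO₂: 0 + 1(337.5) = 337.5
  H₂O: 0 + 2(337.5) = 675.1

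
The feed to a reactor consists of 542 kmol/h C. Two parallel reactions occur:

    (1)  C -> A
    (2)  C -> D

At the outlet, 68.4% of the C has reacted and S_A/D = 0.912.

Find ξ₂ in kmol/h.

Conversion of C: C consumed = 0.684 × 542 = 370.7 kmol/h = 1ξ₁ + 1ξ₂.
Selectivity: 1ξ₁ / (1ξ₂) = 0.912 → ξ₁ = 0.912 ξ₂.
Substitute: (1·0.912 + 1) ξ₂ = 370.7 → ξ₂ = 193.9 kmol/h, ξ₁ = 176.8 kmol/h.
Outlet amounts (n = n₀ + Σ ν·ξ):
  C: 542 − 1(176.8) − 1(193.9) = 171.3
  A: 0 + 1(176.8) = 176.8
  D: 0 + 1(193.9) = 193.9

ξ₂ = 194 kmol/h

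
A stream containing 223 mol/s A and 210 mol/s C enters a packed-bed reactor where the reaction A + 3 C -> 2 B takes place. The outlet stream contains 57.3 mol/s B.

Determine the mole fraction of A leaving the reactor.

For B: n = n₀ + 2ξ → 57.3 = 0 + 2ξ, giving ξ = 28.65 mol/s.
Outlet amounts (n = n₀ + ν ξ):
  A: 223 − 1(28.65) = 194.3
  C: 210 − 3(28.65) = 124.1
  B: 0 + 2(28.65) = 57.3
Total out = 375.7 mol/s; y_A = 194.3 / 375.7 = 0.5173.

0.517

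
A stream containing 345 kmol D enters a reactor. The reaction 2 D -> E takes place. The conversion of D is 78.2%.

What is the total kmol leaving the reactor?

210 kmol

D reacted = 0.782 × 345 = 269.8 kmol; ν_D = −2, so ξ = 269.8/2 = 134.9 kmol.
Outlet amounts (n = n₀ + ν ξ):
  D: 345 − 2(134.9) = 75.21
  E: 0 + 1(134.9) = 134.9
Total out = 75.21 + 134.9 = 210.1 kmol.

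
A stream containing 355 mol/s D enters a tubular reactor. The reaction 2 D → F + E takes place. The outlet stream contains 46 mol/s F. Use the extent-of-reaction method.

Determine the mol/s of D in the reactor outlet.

263 mol/s

For F: n = n₀ + 1ξ → 46 = 0 + 1ξ, giving ξ = 46 mol/s.
Outlet amounts (n = n₀ + ν ξ):
  D: 355 − 2(46) = 263
  F: 0 + 1(46) = 46
  E: 0 + 1(46) = 46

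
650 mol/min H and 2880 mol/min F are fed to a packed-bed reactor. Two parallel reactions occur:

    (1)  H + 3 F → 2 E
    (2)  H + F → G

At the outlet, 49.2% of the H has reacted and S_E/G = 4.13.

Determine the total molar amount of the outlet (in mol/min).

Conversion of H: H consumed = 0.492 × 650 = 319.8 mol/min = 1ξ₁ + 1ξ₂.
Selectivity: 2ξ₁ / (1ξ₂) = 4.13 → ξ₁ = 2.065 ξ₂.
Substitute: (1·2.065 + 1) ξ₂ = 319.8 → ξ₂ = 104.3 mol/min, ξ₁ = 215.5 mol/min.
Outlet amounts (n = n₀ + Σ ν·ξ):
  H: 650 − 1(215.5) − 1(104.3) = 330.2
  F: 2880 − 3(215.5) − 1(104.3) = 2129
  E: 0 + 2(215.5) = 430.9
  G: 0 + 1(104.3) = 104.3
Total out = 330.2 + 2129 + 430.9 + 104.3 = 2995 mol/min.

2990 mol/min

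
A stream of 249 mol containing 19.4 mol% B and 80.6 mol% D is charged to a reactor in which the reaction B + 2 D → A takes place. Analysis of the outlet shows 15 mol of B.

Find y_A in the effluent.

For B: n = n₀ − 1ξ → 15 = 48.31 − 1ξ, giving ξ = 33.31 mol.
Outlet amounts (n = n₀ + ν ξ):
  B: 48.31 − 1(33.31) = 15
  D: 200.7 − 2(33.31) = 134.1
  A: 0 + 1(33.31) = 33.31
Total out = 182.4 mol; y_A = 33.31 / 182.4 = 0.1826.

0.183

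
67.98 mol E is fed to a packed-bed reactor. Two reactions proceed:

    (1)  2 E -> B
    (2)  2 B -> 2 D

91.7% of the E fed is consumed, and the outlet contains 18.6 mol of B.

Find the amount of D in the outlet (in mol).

12.6 mol

Conversion of E: E consumed = 2ξ₁ = 0.917 × 67.98 → ξ₁ = 31.17 mol.
B balance: n_B = 0 + 1ξ₁ − 2ξ₂ = 18.6 → ξ₂ = (1·31.17 − 18.6)/2 = 6.284 mol.
Outlet amounts (n = n₀ + Σ ν·ξ):
  E: 67.98 − 2(31.17) = 5.642
  B: 0 + 1(31.17) − 2(6.284) = 18.6
  D: 0 + 2(6.284) = 12.57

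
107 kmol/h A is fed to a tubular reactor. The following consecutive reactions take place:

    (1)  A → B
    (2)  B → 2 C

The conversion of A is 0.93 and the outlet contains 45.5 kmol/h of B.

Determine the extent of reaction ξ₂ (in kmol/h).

ξ₂ = 54 kmol/h

Conversion of A: A consumed = 1ξ₁ = 0.93 × 107 → ξ₁ = 99.51 kmol/h.
B balance: n_B = 0 + 1ξ₁ − 1ξ₂ = 45.5 → ξ₂ = (1·99.51 − 45.5)/1 = 54.01 kmol/h.
Outlet amounts (n = n₀ + Σ ν·ξ):
  A: 107 − 1(99.51) = 7.49
  B: 0 + 1(99.51) − 1(54.01) = 45.5
  C: 0 + 2(54.01) = 108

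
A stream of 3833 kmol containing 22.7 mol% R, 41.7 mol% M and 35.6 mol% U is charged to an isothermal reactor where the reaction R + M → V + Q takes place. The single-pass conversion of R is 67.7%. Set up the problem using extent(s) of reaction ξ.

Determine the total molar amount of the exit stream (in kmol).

3830 kmol

R reacted = 0.677 × 870.1 = 589.1 kmol; ν_R = −1, so ξ = 589.1/1 = 589.1 kmol.
Outlet amounts (n = n₀ + ν ξ):
  R: 870.1 − 1(589.1) = 281
  M: 1598 − 1(589.1) = 1009
  V: 0 + 1(589.1) = 589.1
  Q: 0 + 1(589.1) = 589.1
  U: 1365 (inert)
Total out = 281 + 1009 + 589.1 + 589.1 + 1365 = 3833 kmol.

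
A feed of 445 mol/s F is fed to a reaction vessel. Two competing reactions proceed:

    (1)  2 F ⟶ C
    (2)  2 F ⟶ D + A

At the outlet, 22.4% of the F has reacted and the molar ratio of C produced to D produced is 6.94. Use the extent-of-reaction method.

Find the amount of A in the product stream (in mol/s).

6.28 mol/s

Conversion of F: F consumed = 0.224 × 445 = 99.68 mol/s = 2ξ₁ + 2ξ₂.
Selectivity: 1ξ₁ / (1ξ₂) = 6.94 → ξ₁ = 6.94 ξ₂.
Substitute: (2·6.94 + 2) ξ₂ = 99.68 → ξ₂ = 6.277 mol/s, ξ₁ = 43.56 mol/s.
Outlet amounts (n = n₀ + Σ ν·ξ):
  F: 445 − 2(43.56) − 2(6.277) = 345.3
  C: 0 + 1(43.56) = 43.56
  D: 0 + 1(6.277) = 6.277
  A: 0 + 1(6.277) = 6.277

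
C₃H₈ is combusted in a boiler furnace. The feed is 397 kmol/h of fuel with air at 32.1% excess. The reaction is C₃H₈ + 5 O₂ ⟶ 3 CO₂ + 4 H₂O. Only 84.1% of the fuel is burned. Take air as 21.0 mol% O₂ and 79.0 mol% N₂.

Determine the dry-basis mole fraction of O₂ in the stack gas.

0.0802

Stoichiometric O₂ = 5 × 397 = 1985 kmol/h; O₂ fed = 1985 × 1.321 = 2622 kmol/h.
N₂ fed = 2622 × 79/21 = 9864 kmol/h.
Fuel reacted = 0.841 × 397 → ξ = 333.9 kmol/h.
Outlet (n = n₀ + ν ξ):
  C₃H₈: 397 − 1(333.9) = 63.12
  O₂: 2622 − 5(333.9) = 952.8
  N₂: 9864 (inert)
  CO₂: 0 + 3(333.9) = 1002
  H₂O: 0 + 4(333.9) = 1336
Dry total = 11880 kmol/h; y_O₂ (dry) = 952.8 / 11880 = 0.08019.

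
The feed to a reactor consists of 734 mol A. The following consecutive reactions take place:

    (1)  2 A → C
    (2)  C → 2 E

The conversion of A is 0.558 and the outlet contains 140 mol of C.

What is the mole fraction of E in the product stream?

Conversion of A: A consumed = 2ξ₁ = 0.558 × 734 → ξ₁ = 204.8 mol.
C balance: n_C = 0 + 1ξ₁ − 1ξ₂ = 140 → ξ₂ = (1·204.8 − 140)/1 = 64.79 mol.
Outlet amounts (n = n₀ + Σ ν·ξ):
  A: 734 − 2(204.8) = 324.4
  C: 0 + 1(204.8) − 1(64.79) = 140
  E: 0 + 2(64.79) = 129.6
Total out = 594 mol; y_E = 129.6 / 594 = 0.2181.

0.218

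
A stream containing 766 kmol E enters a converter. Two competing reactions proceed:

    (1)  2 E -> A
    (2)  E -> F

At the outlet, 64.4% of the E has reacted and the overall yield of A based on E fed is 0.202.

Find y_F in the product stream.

0.301

Yield of A: 1ξ₁ / 766 = 0.202 → ξ₁ = 154.7 kmol.
Conversion of E: 2ξ₁ + 1ξ₂ = 0.644 × 766 = 493.3 → ξ₂ = 183.8 kmol.
Outlet amounts (n = n₀ + Σ ν·ξ):
  E: 766 − 2(154.7) − 1(183.8) = 272.7
  A: 0 + 1(154.7) = 154.7
  F: 0 + 1(183.8) = 183.8
Total out = 611.3 kmol; y_F = 183.8 / 611.3 = 0.3008.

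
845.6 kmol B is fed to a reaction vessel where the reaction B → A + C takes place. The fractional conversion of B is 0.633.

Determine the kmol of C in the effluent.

535 kmol

B reacted = 0.633 × 845.6 = 535.3 kmol; ν_B = −1, so ξ = 535.3/1 = 535.3 kmol.
Outlet amounts (n = n₀ + ν ξ):
  B: 845.6 − 1(535.3) = 310.3
  A: 0 + 1(535.3) = 535.3
  C: 0 + 1(535.3) = 535.3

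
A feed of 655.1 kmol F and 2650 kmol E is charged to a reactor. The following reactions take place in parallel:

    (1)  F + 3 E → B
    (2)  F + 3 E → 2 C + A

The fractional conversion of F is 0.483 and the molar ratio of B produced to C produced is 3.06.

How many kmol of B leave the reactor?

Conversion of F: F consumed = 0.483 × 655.1 = 316.4 kmol = 1ξ₁ + 1ξ₂.
Selectivity: 1ξ₁ / (2ξ₂) = 3.06 → ξ₁ = 6.12 ξ₂.
Substitute: (1·6.12 + 1) ξ₂ = 316.4 → ξ₂ = 44.44 kmol, ξ₁ = 272 kmol.
Outlet amounts (n = n₀ + Σ ν·ξ):
  F: 655.1 − 1(272) − 1(44.44) = 338.7
  E: 2650 − 3(272) − 3(44.44) = 1701
  B: 0 + 1(272) = 272
  C: 0 + 2(44.44) = 88.88
  A: 0 + 1(44.44) = 44.44

272 kmol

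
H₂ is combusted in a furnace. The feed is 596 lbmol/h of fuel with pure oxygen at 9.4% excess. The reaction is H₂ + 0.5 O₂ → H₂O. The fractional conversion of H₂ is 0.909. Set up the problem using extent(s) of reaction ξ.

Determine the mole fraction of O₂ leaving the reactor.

0.0847

Stoichiometric O₂ = 0.5 × 596 = 298 lbmol/h; O₂ fed = 298 × 1.094 = 326 lbmol/h.
Fuel reacted = 0.909 × 596 → ξ = 541.8 lbmol/h.
Outlet (n = n₀ + ν ξ):
  H₂: 596 − 1(541.8) = 54.24
  O₂: 326 − 0.5(541.8) = 55.13
  H₂O: 0 + 1(541.8) = 541.8
Total out = 651.1 lbmol/h; y_O₂ = 55.13 / 651.1 = 0.08467.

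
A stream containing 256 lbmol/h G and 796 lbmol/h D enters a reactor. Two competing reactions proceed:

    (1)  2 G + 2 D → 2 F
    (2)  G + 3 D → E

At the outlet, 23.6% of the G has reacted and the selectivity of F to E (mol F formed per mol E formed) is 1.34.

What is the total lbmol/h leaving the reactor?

Conversion of G: G consumed = 0.236 × 256 = 60.42 lbmol/h = 2ξ₁ + 1ξ₂.
Selectivity: 2ξ₁ / (1ξ₂) = 1.34 → ξ₁ = 0.67 ξ₂.
Substitute: (2·0.67 + 1) ξ₂ = 60.42 → ξ₂ = 25.82 lbmol/h, ξ₁ = 17.3 lbmol/h.
Outlet amounts (n = n₀ + Σ ν·ξ):
  G: 256 − 2(17.3) − 1(25.82) = 195.6
  D: 796 − 2(17.3) − 3(25.82) = 683.9
  F: 0 + 2(17.3) = 34.6
  E: 0 + 1(25.82) = 25.82
Total out = 195.6 + 683.9 + 34.6 + 25.82 = 939.9 lbmol/h.

940 lbmol/h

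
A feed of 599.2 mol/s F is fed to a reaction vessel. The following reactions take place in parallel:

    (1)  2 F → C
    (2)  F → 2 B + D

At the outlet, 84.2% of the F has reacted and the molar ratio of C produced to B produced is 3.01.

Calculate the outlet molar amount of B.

77.4 mol/s

Conversion of F: F consumed = 0.842 × 599.2 = 504.5 mol/s = 2ξ₁ + 1ξ₂.
Selectivity: 1ξ₁ / (2ξ₂) = 3.01 → ξ₁ = 6.02 ξ₂.
Substitute: (2·6.02 + 1) ξ₂ = 504.5 → ξ₂ = 38.69 mol/s, ξ₁ = 232.9 mol/s.
Outlet amounts (n = n₀ + Σ ν·ξ):
  F: 599.2 − 2(232.9) − 1(38.69) = 94.67
  C: 0 + 1(232.9) = 232.9
  B: 0 + 2(38.69) = 77.38
  D: 0 + 1(38.69) = 38.69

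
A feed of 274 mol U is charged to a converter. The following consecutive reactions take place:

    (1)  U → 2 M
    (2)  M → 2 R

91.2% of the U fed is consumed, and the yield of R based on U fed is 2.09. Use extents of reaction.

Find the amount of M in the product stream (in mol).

213 mol

Conversion of U: U consumed = 1ξ₁ = 0.912 × 274 → ξ₁ = 249.9 mol.
Yield of R: 2ξ₂ / 274 = 2.09 → ξ₂ = 286.3 mol.
Outlet amounts (n = n₀ + Σ ν·ξ):
  U: 274 − 1(249.9) = 24.11
  M: 0 + 2(249.9) − 1(286.3) = 213.4
  R: 0 + 2(286.3) = 572.7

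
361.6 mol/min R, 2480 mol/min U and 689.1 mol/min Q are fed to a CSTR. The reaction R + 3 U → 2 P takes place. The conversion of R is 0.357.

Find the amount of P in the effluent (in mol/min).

R reacted = 0.357 × 361.6 = 129.1 mol/min; ν_R = −1, so ξ = 129.1/1 = 129.1 mol/min.
Outlet amounts (n = n₀ + ν ξ):
  R: 361.6 − 1(129.1) = 232.5
  U: 2480 − 3(129.1) = 2093
  P: 0 + 2(129.1) = 258.2
  Q: 689.1 (inert)

258 mol/min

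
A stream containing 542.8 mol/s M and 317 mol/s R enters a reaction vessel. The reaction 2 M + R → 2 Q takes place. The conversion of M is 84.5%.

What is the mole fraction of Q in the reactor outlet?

M reacted = 0.845 × 542.8 = 458.7 mol/s; ν_M = −2, so ξ = 458.7/2 = 229.3 mol/s.
Outlet amounts (n = n₀ + ν ξ):
  M: 542.8 − 2(229.3) = 84.13
  R: 317 − 1(229.3) = 87.67
  Q: 0 + 2(229.3) = 458.7
Total out = 630.5 mol/s; y_Q = 458.7 / 630.5 = 0.7275.

0.728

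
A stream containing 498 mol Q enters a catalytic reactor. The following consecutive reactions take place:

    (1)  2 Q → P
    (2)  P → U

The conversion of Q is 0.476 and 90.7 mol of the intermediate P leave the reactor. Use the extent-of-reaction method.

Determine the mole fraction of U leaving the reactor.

Conversion of Q: Q consumed = 2ξ₁ = 0.476 × 498 → ξ₁ = 118.5 mol.
P balance: n_P = 0 + 1ξ₁ − 1ξ₂ = 90.7 → ξ₂ = (1·118.5 − 90.7)/1 = 27.82 mol.
Outlet amounts (n = n₀ + Σ ν·ξ):
  Q: 498 − 2(118.5) = 261
  P: 0 + 1(118.5) − 1(27.82) = 90.7
  U: 0 + 1(27.82) = 27.82
Total out = 379.5 mol; y_U = 27.82 / 379.5 = 0.07332.

0.0733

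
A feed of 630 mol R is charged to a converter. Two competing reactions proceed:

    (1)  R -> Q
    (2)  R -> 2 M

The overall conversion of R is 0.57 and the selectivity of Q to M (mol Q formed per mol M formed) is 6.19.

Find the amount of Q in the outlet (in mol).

332 mol

Conversion of R: R consumed = 0.57 × 630 = 359.1 mol = 1ξ₁ + 1ξ₂.
Selectivity: 1ξ₁ / (2ξ₂) = 6.19 → ξ₁ = 12.38 ξ₂.
Substitute: (1·12.38 + 1) ξ₂ = 359.1 → ξ₂ = 26.84 mol, ξ₁ = 332.3 mol.
Outlet amounts (n = n₀ + Σ ν·ξ):
  R: 630 − 1(332.3) − 1(26.84) = 270.9
  Q: 0 + 1(332.3) = 332.3
  M: 0 + 2(26.84) = 53.68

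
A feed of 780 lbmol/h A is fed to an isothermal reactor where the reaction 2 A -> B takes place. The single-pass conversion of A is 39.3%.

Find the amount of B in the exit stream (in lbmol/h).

A reacted = 0.393 × 780 = 306.5 lbmol/h; ν_A = −2, so ξ = 306.5/2 = 153.3 lbmol/h.
Outlet amounts (n = n₀ + ν ξ):
  A: 780 − 2(153.3) = 473.5
  B: 0 + 1(153.3) = 153.3

153 lbmol/h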